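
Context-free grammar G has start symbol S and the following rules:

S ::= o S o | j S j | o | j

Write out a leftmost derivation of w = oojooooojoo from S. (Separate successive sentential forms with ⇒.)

S ⇒ oSo ⇒ ooSoo ⇒ oojSjoo ⇒ oojoSojoo ⇒ oojooSoojoo ⇒ oojooooojoo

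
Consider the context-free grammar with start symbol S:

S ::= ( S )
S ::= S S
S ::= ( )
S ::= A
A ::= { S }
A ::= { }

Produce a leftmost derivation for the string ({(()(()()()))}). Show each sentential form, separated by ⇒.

S⇒(S)⇒(A)⇒({S})⇒({(S)})⇒({(SS)})⇒({(()S)})⇒({(()(S))})⇒({(()(SS))})⇒({(()(SSS))})⇒({(()(()SS))})⇒({(()(()()S))})⇒({(()(()()()))})

S ⇒ (S)   [S ::= ( S )]
(S) ⇒ (A)   [S ::= A]
(A) ⇒ ({S})   [A ::= { S }]
({S}) ⇒ ({(S)})   [S ::= ( S )]
({(S)}) ⇒ ({(SS)})   [S ::= S S]
({(SS)}) ⇒ ({(()S)})   [S ::= ( )]
({(()S)}) ⇒ ({(()(S))})   [S ::= ( S )]
({(()(S))}) ⇒ ({(()(SS))})   [S ::= S S]
({(()(SS))}) ⇒ ({(()(SSS))})   [S ::= S S]
({(()(SSS))}) ⇒ ({(()(()SS))})   [S ::= ( )]
({(()(()SS))}) ⇒ ({(()(()()S))})   [S ::= ( )]
({(()(()()S))}) ⇒ ({(()(()()()))})   [S ::= ( )]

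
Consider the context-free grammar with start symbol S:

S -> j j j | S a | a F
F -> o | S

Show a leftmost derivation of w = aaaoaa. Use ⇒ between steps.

S⇒aF⇒aS⇒aSa⇒aSaa⇒aaFaa⇒aaSaa⇒aaaFaa⇒aaaoaa

S ⇒ aF   [S -> a F]
aF ⇒ aS   [F -> S]
aS ⇒ aSa   [S -> S a]
aSa ⇒ aSaa   [S -> S a]
aSaa ⇒ aaFaa   [S -> a F]
aaFaa ⇒ aaSaa   [F -> S]
aaSaa ⇒ aaaFaa   [S -> a F]
aaaFaa ⇒ aaaoaa   [F -> o]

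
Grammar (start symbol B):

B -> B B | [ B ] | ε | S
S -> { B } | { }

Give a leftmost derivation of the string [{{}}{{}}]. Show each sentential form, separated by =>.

B=>[B]=>[BB]=>[SB]=>[{B}B]=>[{S}B]=>[{{}}B]=>[{{}}S]=>[{{}}{B}]=>[{{}}{BB}]=>[{{}}{SB}]=>[{{}}{{}B}]=>[{{}}{{}}]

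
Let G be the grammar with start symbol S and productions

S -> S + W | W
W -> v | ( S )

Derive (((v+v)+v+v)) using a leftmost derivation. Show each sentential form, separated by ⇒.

S ⇒ W   [S -> W]
W ⇒ (S)   [W -> ( S )]
(S) ⇒ (W)   [S -> W]
(W) ⇒ ((S))   [W -> ( S )]
((S)) ⇒ ((S+W))   [S -> S + W]
((S+W)) ⇒ ((S+W+W))   [S -> S + W]
((S+W+W)) ⇒ ((W+W+W))   [S -> W]
((W+W+W)) ⇒ (((S)+W+W))   [W -> ( S )]
(((S)+W+W)) ⇒ (((S+W)+W+W))   [S -> S + W]
(((S+W)+W+W)) ⇒ (((W+W)+W+W))   [S -> W]
(((W+W)+W+W)) ⇒ (((v+W)+W+W))   [W -> v]
(((v+W)+W+W)) ⇒ (((v+v)+W+W))   [W -> v]
(((v+v)+W+W)) ⇒ (((v+v)+v+W))   [W -> v]
(((v+v)+v+W)) ⇒ (((v+v)+v+v))   [W -> v]

S ⇒ W ⇒ (S) ⇒ (W) ⇒ ((S)) ⇒ ((S+W)) ⇒ ((S+W+W)) ⇒ ((W+W+W)) ⇒ (((S)+W+W)) ⇒ (((S+W)+W+W)) ⇒ (((W+W)+W+W)) ⇒ (((v+W)+W+W)) ⇒ (((v+v)+W+W)) ⇒ (((v+v)+v+W)) ⇒ (((v+v)+v+v))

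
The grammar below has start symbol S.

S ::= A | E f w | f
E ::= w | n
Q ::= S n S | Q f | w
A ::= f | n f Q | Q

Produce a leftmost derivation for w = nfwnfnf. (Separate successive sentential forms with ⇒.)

S ⇒ A   [S ::= A]
A ⇒ Q   [A ::= Q]
Q ⇒ SnS   [Q ::= S n S]
SnS ⇒ AnS   [S ::= A]
AnS ⇒ nfQnS   [A ::= n f Q]
nfQnS ⇒ nfSnSnS   [Q ::= S n S]
nfSnSnS ⇒ nfAnSnS   [S ::= A]
nfAnSnS ⇒ nfQnSnS   [A ::= Q]
nfQnSnS ⇒ nfwnSnS   [Q ::= w]
nfwnSnS ⇒ nfwnAnS   [S ::= A]
nfwnAnS ⇒ nfwnfnS   [A ::= f]
nfwnfnS ⇒ nfwnfnf   [S ::= f]

S ⇒ A ⇒ Q ⇒ SnS ⇒ AnS ⇒ nfQnS ⇒ nfSnSnS ⇒ nfAnSnS ⇒ nfQnSnS ⇒ nfwnSnS ⇒ nfwnAnS ⇒ nfwnfnS ⇒ nfwnfnf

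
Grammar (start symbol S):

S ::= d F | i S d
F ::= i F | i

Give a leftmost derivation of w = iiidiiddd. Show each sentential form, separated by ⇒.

S ⇒ iSd ⇒ iiSdd ⇒ iiiSddd ⇒ iiidFddd ⇒ iiidiFddd ⇒ iiidiiddd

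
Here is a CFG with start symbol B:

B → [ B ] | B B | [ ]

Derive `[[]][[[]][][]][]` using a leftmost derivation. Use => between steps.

B=>BB=>BBB=>[B]BB=>[[]]BB=>[[]][B]B=>[[]][BB]B=>[[]][BBB]B=>[[]][[B]BB]B=>[[]][[[]]BB]B=>[[]][[[]][]B]B=>[[]][[[]][][]]B=>[[]][[[]][][]][]

B => BB   [B → B B]
BB => BBB   [B → B B]
BBB => [B]BB   [B → [ B ]]
[B]BB => [[]]BB   [B → [ ]]
[[]]BB => [[]][B]B   [B → [ B ]]
[[]][B]B => [[]][BB]B   [B → B B]
[[]][BB]B => [[]][BBB]B   [B → B B]
[[]][BBB]B => [[]][[B]BB]B   [B → [ B ]]
[[]][[B]BB]B => [[]][[[]]BB]B   [B → [ ]]
[[]][[[]]BB]B => [[]][[[]][]B]B   [B → [ ]]
[[]][[[]][]B]B => [[]][[[]][][]]B   [B → [ ]]
[[]][[[]][][]]B => [[]][[[]][][]][]   [B → [ ]]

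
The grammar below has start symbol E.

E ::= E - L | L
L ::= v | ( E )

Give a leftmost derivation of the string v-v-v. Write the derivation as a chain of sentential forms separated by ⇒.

E ⇒ E-L   [E ::= E - L]
E-L ⇒ E-L-L   [E ::= E - L]
E-L-L ⇒ L-L-L   [E ::= L]
L-L-L ⇒ v-L-L   [L ::= v]
v-L-L ⇒ v-v-L   [L ::= v]
v-v-L ⇒ v-v-v   [L ::= v]

E ⇒ E-L ⇒ E-L-L ⇒ L-L-L ⇒ v-L-L ⇒ v-v-L ⇒ v-v-v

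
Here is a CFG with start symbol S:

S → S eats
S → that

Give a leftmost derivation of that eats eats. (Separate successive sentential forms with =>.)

S => S eats => S eats eats => that eats eats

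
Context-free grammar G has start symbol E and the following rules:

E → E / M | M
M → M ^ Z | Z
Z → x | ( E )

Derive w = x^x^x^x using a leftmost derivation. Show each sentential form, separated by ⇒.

E ⇒ M ⇒ M^Z ⇒ M^Z^Z ⇒ M^Z^Z^Z ⇒ Z^Z^Z^Z ⇒ x^Z^Z^Z ⇒ x^x^Z^Z ⇒ x^x^x^Z ⇒ x^x^x^x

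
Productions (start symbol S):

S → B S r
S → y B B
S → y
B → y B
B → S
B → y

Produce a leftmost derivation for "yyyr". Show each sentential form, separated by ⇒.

S ⇒ BSr ⇒ yBSr ⇒ ySSr ⇒ yySr ⇒ yyyr

S ⇒ BSr   [S → B S r]
BSr ⇒ yBSr   [B → y B]
yBSr ⇒ ySSr   [B → S]
ySSr ⇒ yySr   [S → y]
yySr ⇒ yyyr   [S → y]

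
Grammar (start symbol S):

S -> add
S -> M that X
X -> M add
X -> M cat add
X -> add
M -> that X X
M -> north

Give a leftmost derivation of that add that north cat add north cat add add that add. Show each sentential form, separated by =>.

S => M that X => that X X that X => that add X that X => that add M add that X => that add that X X add that X => that add that M cat add X add that X => that add that north cat add X add that X => that add that north cat add M cat add add that X => that add that north cat add north cat add add that X => that add that north cat add north cat add add that add

S => M that X   [S -> M that X]
M that X => that X X that X   [M -> that X X]
that X X that X => that add X that X   [X -> add]
that add X that X => that add M add that X   [X -> M add]
that add M add that X => that add that X X add that X   [M -> that X X]
that add that X X add that X => that add that M cat add X add that X   [X -> M cat add]
that add that M cat add X add that X => that add that north cat add X add that X   [M -> north]
that add that north cat add X add that X => that add that north cat add M cat add add that X   [X -> M cat add]
that add that north cat add M cat add add that X => that add that north cat add north cat add add that X   [M -> north]
that add that north cat add north cat add add that X => that add that north cat add north cat add add that add   [X -> add]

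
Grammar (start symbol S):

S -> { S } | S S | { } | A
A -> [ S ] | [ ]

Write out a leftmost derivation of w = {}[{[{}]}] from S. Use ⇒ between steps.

S ⇒ SS ⇒ {}S ⇒ {}A ⇒ {}[S] ⇒ {}[{S}] ⇒ {}[{A}] ⇒ {}[{[S]}] ⇒ {}[{[{}]}]

S ⇒ SS   [S -> S S]
SS ⇒ {}S   [S -> { }]
{}S ⇒ {}A   [S -> A]
{}A ⇒ {}[S]   [A -> [ S ]]
{}[S] ⇒ {}[{S}]   [S -> { S }]
{}[{S}] ⇒ {}[{A}]   [S -> A]
{}[{A}] ⇒ {}[{[S]}]   [A -> [ S ]]
{}[{[S]}] ⇒ {}[{[{}]}]   [S -> { }]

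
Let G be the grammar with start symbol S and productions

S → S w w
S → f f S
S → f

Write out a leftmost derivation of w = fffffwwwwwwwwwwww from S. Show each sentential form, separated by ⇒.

S ⇒ Sww ⇒ ffSww ⇒ ffSwwww ⇒ ffSwwwwww ⇒ ffffSwwwwww ⇒ ffffSwwwwwwww ⇒ ffffSwwwwwwwwww ⇒ ffffSwwwwwwwwwwww ⇒ fffffwwwwwwwwwwww

S ⇒ Sww   [S → S w w]
Sww ⇒ ffSww   [S → f f S]
ffSww ⇒ ffSwwww   [S → S w w]
ffSwwww ⇒ ffSwwwwww   [S → S w w]
ffSwwwwww ⇒ ffffSwwwwww   [S → f f S]
ffffSwwwwww ⇒ ffffSwwwwwwww   [S → S w w]
ffffSwwwwwwww ⇒ ffffSwwwwwwwwww   [S → S w w]
ffffSwwwwwwwwww ⇒ ffffSwwwwwwwwwwww   [S → S w w]
ffffSwwwwwwwwwwww ⇒ fffffwwwwwwwwwwww   [S → f]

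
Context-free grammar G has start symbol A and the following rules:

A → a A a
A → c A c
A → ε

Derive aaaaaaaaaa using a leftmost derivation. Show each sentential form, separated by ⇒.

A ⇒ aAa ⇒ aaAaa ⇒ aaaAaaa ⇒ aaaaAaaaa ⇒ aaaaaAaaaaa ⇒ aaaaaaaaaa

A ⇒ aAa   [A → a A a]
aAa ⇒ aaAaa   [A → a A a]
aaAaa ⇒ aaaAaaa   [A → a A a]
aaaAaaa ⇒ aaaaAaaaa   [A → a A a]
aaaaAaaaa ⇒ aaaaaAaaaaa   [A → a A a]
aaaaaAaaaaa ⇒ aaaaaaaaaa   [A → ε]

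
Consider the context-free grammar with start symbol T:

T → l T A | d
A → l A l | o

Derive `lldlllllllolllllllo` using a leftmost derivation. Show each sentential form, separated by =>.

T => lTA   [T → l T A]
lTA => llTAA   [T → l T A]
llTAA => lldAA   [T → d]
lldAA => lldlAlA   [A → l A l]
lldlAlA => lldllAllA   [A → l A l]
lldllAllA => lldlllAlllA   [A → l A l]
lldlllAlllA => lldllllAllllA   [A → l A l]
lldllllAllllA => lldlllllAlllllA   [A → l A l]
lldlllllAlllllA => lldllllllAllllllA   [A → l A l]
lldllllllAllllllA => lldlllllllAlllllllA   [A → l A l]
lldlllllllAlllllllA => lldlllllllolllllllA   [A → o]
lldlllllllolllllllA => lldlllllllolllllllo   [A → o]

T=>lTA=>llTAA=>lldAA=>lldlAlA=>lldllAllA=>lldlllAlllA=>lldllllAllllA=>lldlllllAlllllA=>lldllllllAllllllA=>lldlllllllAlllllllA=>lldlllllllolllllllA=>lldlllllllolllllllo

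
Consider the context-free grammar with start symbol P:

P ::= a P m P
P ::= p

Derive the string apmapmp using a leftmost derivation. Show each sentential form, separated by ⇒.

P ⇒ aPmP ⇒ apmP ⇒ apmaPmP ⇒ apmapmP ⇒ apmapmp

P ⇒ aPmP   [P ::= a P m P]
aPmP ⇒ apmP   [P ::= p]
apmP ⇒ apmaPmP   [P ::= a P m P]
apmaPmP ⇒ apmapmP   [P ::= p]
apmapmP ⇒ apmapmp   [P ::= p]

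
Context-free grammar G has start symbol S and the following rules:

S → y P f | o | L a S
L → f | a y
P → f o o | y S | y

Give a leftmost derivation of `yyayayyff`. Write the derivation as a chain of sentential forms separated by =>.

S => yPf   [S → y P f]
yPf => yySf   [P → y S]
yySf => yyLaSf   [S → L a S]
yyLaSf => yyayaSf   [L → a y]
yyayaSf => yyayayPff   [S → y P f]
yyayayPff => yyayayyff   [P → y]

S => yPf => yySf => yyLaSf => yyayaSf => yyayayPff => yyayayyff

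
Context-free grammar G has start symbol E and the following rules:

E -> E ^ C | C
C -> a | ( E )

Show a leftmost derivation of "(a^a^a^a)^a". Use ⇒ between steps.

E ⇒ E^C ⇒ C^C ⇒ (E)^C ⇒ (E^C)^C ⇒ (E^C^C)^C ⇒ (E^C^C^C)^C ⇒ (C^C^C^C)^C ⇒ (a^C^C^C)^C ⇒ (a^a^C^C)^C ⇒ (a^a^a^C)^C ⇒ (a^a^a^a)^C ⇒ (a^a^a^a)^a

E ⇒ E^C   [E -> E ^ C]
E^C ⇒ C^C   [E -> C]
C^C ⇒ (E)^C   [C -> ( E )]
(E)^C ⇒ (E^C)^C   [E -> E ^ C]
(E^C)^C ⇒ (E^C^C)^C   [E -> E ^ C]
(E^C^C)^C ⇒ (E^C^C^C)^C   [E -> E ^ C]
(E^C^C^C)^C ⇒ (C^C^C^C)^C   [E -> C]
(C^C^C^C)^C ⇒ (a^C^C^C)^C   [C -> a]
(a^C^C^C)^C ⇒ (a^a^C^C)^C   [C -> a]
(a^a^C^C)^C ⇒ (a^a^a^C)^C   [C -> a]
(a^a^a^C)^C ⇒ (a^a^a^a)^C   [C -> a]
(a^a^a^a)^C ⇒ (a^a^a^a)^a   [C -> a]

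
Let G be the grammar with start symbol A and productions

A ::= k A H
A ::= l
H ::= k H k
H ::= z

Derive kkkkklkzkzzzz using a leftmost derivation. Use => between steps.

A => kAH => kkAHH => kkkAHHH => kkkkAHHHH => kkkkkAHHHHH => kkkkklHHHHH => kkkkklkHkHHHH => kkkkklkzkHHHH => kkkkklkzkzHHH => kkkkklkzkzzHH => kkkkklkzkzzzH => kkkkklkzkzzzz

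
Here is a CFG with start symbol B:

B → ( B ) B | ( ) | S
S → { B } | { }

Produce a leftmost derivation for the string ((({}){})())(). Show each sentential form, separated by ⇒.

B ⇒ (B)B   [B → ( B ) B]
(B)B ⇒ ((B)B)B   [B → ( B ) B]
((B)B)B ⇒ (((B)B)B)B   [B → ( B ) B]
(((B)B)B)B ⇒ (((S)B)B)B   [B → S]
(((S)B)B)B ⇒ ((({})B)B)B   [S → { }]
((({})B)B)B ⇒ ((({})S)B)B   [B → S]
((({})S)B)B ⇒ ((({}){})B)B   [S → { }]
((({}){})B)B ⇒ ((({}){})())B   [B → ( )]
((({}){})())B ⇒ ((({}){})())()   [B → ( )]

B ⇒ (B)B ⇒ ((B)B)B ⇒ (((B)B)B)B ⇒ (((S)B)B)B ⇒ ((({})B)B)B ⇒ ((({})S)B)B ⇒ ((({}){})B)B ⇒ ((({}){})())B ⇒ ((({}){})())()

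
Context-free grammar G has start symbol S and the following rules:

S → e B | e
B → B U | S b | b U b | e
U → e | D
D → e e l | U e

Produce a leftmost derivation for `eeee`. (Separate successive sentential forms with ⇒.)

S ⇒ eB ⇒ eBU ⇒ eBUU ⇒ eeUU ⇒ eeeU ⇒ eeee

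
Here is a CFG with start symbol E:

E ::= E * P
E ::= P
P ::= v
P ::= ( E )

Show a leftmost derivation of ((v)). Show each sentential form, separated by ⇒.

E ⇒ P ⇒ (E) ⇒ (P) ⇒ ((E)) ⇒ ((P)) ⇒ ((v))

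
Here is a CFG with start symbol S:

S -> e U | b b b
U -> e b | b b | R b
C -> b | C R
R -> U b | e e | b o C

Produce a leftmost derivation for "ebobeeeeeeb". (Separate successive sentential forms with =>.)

S => eU   [S -> e U]
eU => eRb   [U -> R b]
eRb => eboCb   [R -> b o C]
eboCb => eboCRb   [C -> C R]
eboCRb => eboCRRb   [C -> C R]
eboCRRb => eboCRRRb   [C -> C R]
eboCRRRb => ebobRRRb   [C -> b]
ebobRRRb => ebobeeRRb   [R -> e e]
ebobeeRRb => ebobeeeeRb   [R -> e e]
ebobeeeeRb => ebobeeeeeeb   [R -> e e]

S => eU => eRb => eboCb => eboCRb => eboCRRb => eboCRRRb => ebobRRRb => ebobeeRRb => ebobeeeeRb => ebobeeeeeeb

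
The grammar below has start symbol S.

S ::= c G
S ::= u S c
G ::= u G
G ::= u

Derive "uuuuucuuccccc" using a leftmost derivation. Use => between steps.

S => uSc => uuScc => uuuSccc => uuuuScccc => uuuuuSccccc => uuuuucGccccc => uuuuucuGccccc => uuuuucuuccccc

S => uSc   [S ::= u S c]
uSc => uuScc   [S ::= u S c]
uuScc => uuuSccc   [S ::= u S c]
uuuSccc => uuuuScccc   [S ::= u S c]
uuuuScccc => uuuuuSccccc   [S ::= u S c]
uuuuuSccccc => uuuuucGccccc   [S ::= c G]
uuuuucGccccc => uuuuucuGccccc   [G ::= u G]
uuuuucuGccccc => uuuuucuuccccc   [G ::= u]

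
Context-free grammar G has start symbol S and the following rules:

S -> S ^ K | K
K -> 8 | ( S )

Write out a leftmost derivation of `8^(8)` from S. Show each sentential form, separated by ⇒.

S ⇒ S^K ⇒ K^K ⇒ 8^K ⇒ 8^(S) ⇒ 8^(K) ⇒ 8^(8)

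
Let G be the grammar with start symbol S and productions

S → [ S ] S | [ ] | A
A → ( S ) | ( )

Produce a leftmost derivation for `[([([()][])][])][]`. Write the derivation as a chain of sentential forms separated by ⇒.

S ⇒ [S]S ⇒ [A]S ⇒ [(S)]S ⇒ [([S]S)]S ⇒ [([A]S)]S ⇒ [([(S)]S)]S ⇒ [([([S]S)]S)]S ⇒ [([([A]S)]S)]S ⇒ [([([()]S)]S)]S ⇒ [([([()][])]S)]S ⇒ [([([()][])][])]S ⇒ [([([()][])][])][]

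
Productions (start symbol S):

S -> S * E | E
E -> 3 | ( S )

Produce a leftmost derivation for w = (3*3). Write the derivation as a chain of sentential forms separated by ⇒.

S ⇒ E   [S -> E]
E ⇒ (S)   [E -> ( S )]
(S) ⇒ (S*E)   [S -> S * E]
(S*E) ⇒ (E*E)   [S -> E]
(E*E) ⇒ (3*E)   [E -> 3]
(3*E) ⇒ (3*3)   [E -> 3]

S ⇒ E ⇒ (S) ⇒ (S*E) ⇒ (E*E) ⇒ (3*E) ⇒ (3*3)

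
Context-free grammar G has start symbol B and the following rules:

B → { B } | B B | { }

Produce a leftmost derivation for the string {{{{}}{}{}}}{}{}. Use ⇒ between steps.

B ⇒ BB   [B → B B]
BB ⇒ BBB   [B → B B]
BBB ⇒ {B}BB   [B → { B }]
{B}BB ⇒ {{B}}BB   [B → { B }]
{{B}}BB ⇒ {{BB}}BB   [B → B B]
{{BB}}BB ⇒ {{BBB}}BB   [B → B B]
{{BBB}}BB ⇒ {{{B}BB}}BB   [B → { B }]
{{{B}BB}}BB ⇒ {{{{}}BB}}BB   [B → { }]
{{{{}}BB}}BB ⇒ {{{{}}{}B}}BB   [B → { }]
{{{{}}{}B}}BB ⇒ {{{{}}{}{}}}BB   [B → { }]
{{{{}}{}{}}}BB ⇒ {{{{}}{}{}}}{}B   [B → { }]
{{{{}}{}{}}}{}B ⇒ {{{{}}{}{}}}{}{}   [B → { }]

B⇒BB⇒BBB⇒{B}BB⇒{{B}}BB⇒{{BB}}BB⇒{{BBB}}BB⇒{{{B}BB}}BB⇒{{{{}}BB}}BB⇒{{{{}}{}B}}BB⇒{{{{}}{}{}}}BB⇒{{{{}}{}{}}}{}B⇒{{{{}}{}{}}}{}{}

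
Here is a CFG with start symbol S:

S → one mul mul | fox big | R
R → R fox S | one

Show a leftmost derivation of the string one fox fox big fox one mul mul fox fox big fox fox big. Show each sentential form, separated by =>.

S => R   [S → R]
R => R fox S   [R → R fox S]
R fox S => R fox S fox S   [R → R fox S]
R fox S fox S => R fox S fox S fox S   [R → R fox S]
R fox S fox S fox S => R fox S fox S fox S fox S   [R → R fox S]
R fox S fox S fox S fox S => one fox S fox S fox S fox S   [R → one]
one fox S fox S fox S fox S => one fox fox big fox S fox S fox S   [S → fox big]
one fox fox big fox S fox S fox S => one fox fox big fox one mul mul fox S fox S   [S → one mul mul]
one fox fox big fox one mul mul fox S fox S => one fox fox big fox one mul mul fox fox big fox S   [S → fox big]
one fox fox big fox one mul mul fox fox big fox S => one fox fox big fox one mul mul fox fox big fox fox big   [S → fox big]

S => R => R fox S => R fox S fox S => R fox S fox S fox S => R fox S fox S fox S fox S => one fox S fox S fox S fox S => one fox fox big fox S fox S fox S => one fox fox big fox one mul mul fox S fox S => one fox fox big fox one mul mul fox fox big fox S => one fox fox big fox one mul mul fox fox big fox fox big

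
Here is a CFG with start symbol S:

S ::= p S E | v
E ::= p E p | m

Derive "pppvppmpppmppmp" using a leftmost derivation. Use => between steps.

S => pSE   [S ::= p S E]
pSE => ppSEE   [S ::= p S E]
ppSEE => pppSEEE   [S ::= p S E]
pppSEEE => pppvEEE   [S ::= v]
pppvEEE => pppvpEpEE   [E ::= p E p]
pppvpEpEE => pppvppEppEE   [E ::= p E p]
pppvppEppEE => pppvppmppEE   [E ::= m]
pppvppmppEE => pppvppmpppEpE   [E ::= p E p]
pppvppmpppEpE => pppvppmpppmpE   [E ::= m]
pppvppmpppmpE => pppvppmpppmppEp   [E ::= p E p]
pppvppmpppmppEp => pppvppmpppmppmp   [E ::= m]

S => pSE => ppSEE => pppSEEE => pppvEEE => pppvpEpEE => pppvppEppEE => pppvppmppEE => pppvppmpppEpE => pppvppmpppmpE => pppvppmpppmppEp => pppvppmpppmppmp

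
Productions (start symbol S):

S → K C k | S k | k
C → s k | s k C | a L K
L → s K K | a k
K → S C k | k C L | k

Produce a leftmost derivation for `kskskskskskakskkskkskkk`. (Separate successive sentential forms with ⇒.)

S ⇒ Sk   [S → S k]
Sk ⇒ KCkk   [S → K C k]
KCkk ⇒ SCkCkk   [K → S C k]
SCkCkk ⇒ KCkCkCkk   [S → K C k]
KCkCkCkk ⇒ kCLCkCkCkk   [K → k C L]
kCLCkCkCkk ⇒ kskCLCkCkCkk   [C → s k C]
kskCLCkCkCkk ⇒ kskskCLCkCkCkk   [C → s k C]
kskskCLCkCkCkk ⇒ kskskskCLCkCkCkk   [C → s k C]
kskskskCLCkCkCkk ⇒ kskskskskCLCkCkCkk   [C → s k C]
kskskskskCLCkCkCkk ⇒ kskskskskskLCkCkCkk   [C → s k]
kskskskskskLCkCkCkk ⇒ kskskskskskakCkCkCkk   [L → a k]
kskskskskskakCkCkCkk ⇒ kskskskskskakskkCkCkk   [C → s k]
kskskskskskakskkCkCkk ⇒ kskskskskskakskkskkCkk   [C → s k]
kskskskskskakskkskkCkk ⇒ kskskskskskakskkskkskkk   [C → s k]

S ⇒ Sk ⇒ KCkk ⇒ SCkCkk ⇒ KCkCkCkk ⇒ kCLCkCkCkk ⇒ kskCLCkCkCkk ⇒ kskskCLCkCkCkk ⇒ kskskskCLCkCkCkk ⇒ kskskskskCLCkCkCkk ⇒ kskskskskskLCkCkCkk ⇒ kskskskskskakCkCkCkk ⇒ kskskskskskakskkCkCkk ⇒ kskskskskskakskkskkCkk ⇒ kskskskskskakskkskkskkk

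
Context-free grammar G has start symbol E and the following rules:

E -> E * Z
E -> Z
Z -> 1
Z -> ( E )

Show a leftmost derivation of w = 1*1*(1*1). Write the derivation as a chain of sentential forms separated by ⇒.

E ⇒ E*Z   [E -> E * Z]
E*Z ⇒ E*Z*Z   [E -> E * Z]
E*Z*Z ⇒ Z*Z*Z   [E -> Z]
Z*Z*Z ⇒ 1*Z*Z   [Z -> 1]
1*Z*Z ⇒ 1*1*Z   [Z -> 1]
1*1*Z ⇒ 1*1*(E)   [Z -> ( E )]
1*1*(E) ⇒ 1*1*(E*Z)   [E -> E * Z]
1*1*(E*Z) ⇒ 1*1*(Z*Z)   [E -> Z]
1*1*(Z*Z) ⇒ 1*1*(1*Z)   [Z -> 1]
1*1*(1*Z) ⇒ 1*1*(1*1)   [Z -> 1]

E ⇒ E*Z ⇒ E*Z*Z ⇒ Z*Z*Z ⇒ 1*Z*Z ⇒ 1*1*Z ⇒ 1*1*(E) ⇒ 1*1*(E*Z) ⇒ 1*1*(Z*Z) ⇒ 1*1*(1*Z) ⇒ 1*1*(1*1)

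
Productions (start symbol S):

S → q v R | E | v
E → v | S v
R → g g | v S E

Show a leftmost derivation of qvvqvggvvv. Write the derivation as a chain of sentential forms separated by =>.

S => qvR => qvvSE => qvvEE => qvvSvE => qvvEvE => qvvSvvE => qvvqvRvvE => qvvqvggvvE => qvvqvggvvv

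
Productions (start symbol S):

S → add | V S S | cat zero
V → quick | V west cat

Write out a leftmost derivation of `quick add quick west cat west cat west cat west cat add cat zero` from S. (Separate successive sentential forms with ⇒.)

S ⇒ V S S ⇒ quick S S ⇒ quick add S ⇒ quick add V S S ⇒ quick add V west cat S S ⇒ quick add V west cat west cat S S ⇒ quick add V west cat west cat west cat S S ⇒ quick add V west cat west cat west cat west cat S S ⇒ quick add quick west cat west cat west cat west cat S S ⇒ quick add quick west cat west cat west cat west cat add S ⇒ quick add quick west cat west cat west cat west cat add cat zero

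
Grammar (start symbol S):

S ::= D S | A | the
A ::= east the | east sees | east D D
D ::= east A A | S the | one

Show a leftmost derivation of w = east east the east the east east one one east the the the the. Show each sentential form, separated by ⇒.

S ⇒ D S   [S ::= D S]
D S ⇒ S the S   [D ::= S the]
S the S ⇒ D S the S   [S ::= D S]
D S the S ⇒ east A A S the S   [D ::= east A A]
east A A S the S ⇒ east east the A S the S   [A ::= east the]
east east the A S the S ⇒ east east the east the S the S   [A ::= east the]
east east the east the S the S ⇒ east east the east the D S the S   [S ::= D S]
east east the east the D S the S ⇒ east east the east the east A A S the S   [D ::= east A A]
east east the east the east A A S the S ⇒ east east the east the east east D D A S the S   [A ::= east D D]
east east the east the east east D D A S the S ⇒ east east the east the east east one D A S the S   [D ::= one]
east east the east the east east one D A S the S ⇒ east east the east the east east one one A S the S   [D ::= one]
east east the east the east east one one A S the S ⇒ east east the east the east east one one east the S the S   [A ::= east the]
east east the east the east east one one east the S the S ⇒ east east the east the east east one one east the the the S   [S ::= the]
east east the east the east east one one east the the the S ⇒ east east the east the east east one one east the the the the   [S ::= the]

S ⇒ D S ⇒ S the S ⇒ D S the S ⇒ east A A S the S ⇒ east east the A S the S ⇒ east east the east the S the S ⇒ east east the east the D S the S ⇒ east east the east the east A A S the S ⇒ east east the east the east east D D A S the S ⇒ east east the east the east east one D A S the S ⇒ east east the east the east east one one A S the S ⇒ east east the east the east east one one east the S the S ⇒ east east the east the east east one one east the the the S ⇒ east east the east the east east one one east the the the the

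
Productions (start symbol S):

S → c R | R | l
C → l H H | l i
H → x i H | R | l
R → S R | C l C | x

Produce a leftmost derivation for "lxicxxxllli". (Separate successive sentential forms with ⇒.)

S ⇒ R ⇒ ClC ⇒ lHHlC ⇒ lxiHHlC ⇒ lxiRHlC ⇒ lxiSRHlC ⇒ lxicRRHlC ⇒ lxicSRRHlC ⇒ lxicRRRHlC ⇒ lxicxRRHlC ⇒ lxicxxRHlC ⇒ lxicxxxHlC ⇒ lxicxxxllC ⇒ lxicxxxllli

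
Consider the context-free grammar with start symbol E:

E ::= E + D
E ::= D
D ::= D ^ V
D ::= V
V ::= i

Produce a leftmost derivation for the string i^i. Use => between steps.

E=>D=>D^V=>V^V=>i^V=>i^i

E => D   [E ::= D]
D => D^V   [D ::= D ^ V]
D^V => V^V   [D ::= V]
V^V => i^V   [V ::= i]
i^V => i^i   [V ::= i]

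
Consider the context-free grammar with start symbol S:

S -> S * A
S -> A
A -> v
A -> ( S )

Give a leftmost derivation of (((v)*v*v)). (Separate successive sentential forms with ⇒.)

S ⇒ A   [S -> A]
A ⇒ (S)   [A -> ( S )]
(S) ⇒ (A)   [S -> A]
(A) ⇒ ((S))   [A -> ( S )]
((S)) ⇒ ((S*A))   [S -> S * A]
((S*A)) ⇒ ((S*A*A))   [S -> S * A]
((S*A*A)) ⇒ ((A*A*A))   [S -> A]
((A*A*A)) ⇒ (((S)*A*A))   [A -> ( S )]
(((S)*A*A)) ⇒ (((A)*A*A))   [S -> A]
(((A)*A*A)) ⇒ (((v)*A*A))   [A -> v]
(((v)*A*A)) ⇒ (((v)*v*A))   [A -> v]
(((v)*v*A)) ⇒ (((v)*v*v))   [A -> v]

S ⇒ A ⇒ (S) ⇒ (A) ⇒ ((S)) ⇒ ((S*A)) ⇒ ((S*A*A)) ⇒ ((A*A*A)) ⇒ (((S)*A*A)) ⇒ (((A)*A*A)) ⇒ (((v)*A*A)) ⇒ (((v)*v*A)) ⇒ (((v)*v*v))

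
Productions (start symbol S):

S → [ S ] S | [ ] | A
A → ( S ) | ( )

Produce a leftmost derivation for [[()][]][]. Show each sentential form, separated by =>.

S=>[S]S=>[[S]S]S=>[[A]S]S=>[[()]S]S=>[[()][]]S=>[[()][]][]

S => [S]S   [S → [ S ] S]
[S]S => [[S]S]S   [S → [ S ] S]
[[S]S]S => [[A]S]S   [S → A]
[[A]S]S => [[()]S]S   [A → ( )]
[[()]S]S => [[()][]]S   [S → [ ]]
[[()][]]S => [[()][]][]   [S → [ ]]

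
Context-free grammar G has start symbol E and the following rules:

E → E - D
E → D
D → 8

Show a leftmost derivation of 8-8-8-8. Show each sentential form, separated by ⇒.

E ⇒ E-D   [E → E - D]
E-D ⇒ E-D-D   [E → E - D]
E-D-D ⇒ E-D-D-D   [E → E - D]
E-D-D-D ⇒ D-D-D-D   [E → D]
D-D-D-D ⇒ 8-D-D-D   [D → 8]
8-D-D-D ⇒ 8-8-D-D   [D → 8]
8-8-D-D ⇒ 8-8-8-D   [D → 8]
8-8-8-D ⇒ 8-8-8-8   [D → 8]

E ⇒ E-D ⇒ E-D-D ⇒ E-D-D-D ⇒ D-D-D-D ⇒ 8-D-D-D ⇒ 8-8-D-D ⇒ 8-8-8-D ⇒ 8-8-8-8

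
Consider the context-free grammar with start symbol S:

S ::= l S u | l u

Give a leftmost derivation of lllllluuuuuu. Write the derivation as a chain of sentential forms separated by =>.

S => lSu => llSuu => lllSuuu => llllSuuuu => lllllSuuuuu => lllllluuuuuu

S => lSu   [S ::= l S u]
lSu => llSuu   [S ::= l S u]
llSuu => lllSuuu   [S ::= l S u]
lllSuuu => llllSuuuu   [S ::= l S u]
llllSuuuu => lllllSuuuuu   [S ::= l S u]
lllllSuuuuu => lllllluuuuuu   [S ::= l u]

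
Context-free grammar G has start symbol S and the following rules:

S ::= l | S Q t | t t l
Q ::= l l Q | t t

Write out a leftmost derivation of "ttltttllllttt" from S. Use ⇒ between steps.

S ⇒ SQt ⇒ SQtQt ⇒ ttlQtQt ⇒ ttltttQt ⇒ ttltttllQt ⇒ ttltttllllQt ⇒ ttltttllllttt

S ⇒ SQt   [S ::= S Q t]
SQt ⇒ SQtQt   [S ::= S Q t]
SQtQt ⇒ ttlQtQt   [S ::= t t l]
ttlQtQt ⇒ ttltttQt   [Q ::= t t]
ttltttQt ⇒ ttltttllQt   [Q ::= l l Q]
ttltttllQt ⇒ ttltttllllQt   [Q ::= l l Q]
ttltttllllQt ⇒ ttltttllllttt   [Q ::= t t]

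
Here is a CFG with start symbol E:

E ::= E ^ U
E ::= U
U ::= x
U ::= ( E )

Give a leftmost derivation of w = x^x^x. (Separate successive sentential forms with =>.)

E => E^U   [E ::= E ^ U]
E^U => E^U^U   [E ::= E ^ U]
E^U^U => U^U^U   [E ::= U]
U^U^U => x^U^U   [U ::= x]
x^U^U => x^x^U   [U ::= x]
x^x^U => x^x^x   [U ::= x]

E => E^U => E^U^U => U^U^U => x^U^U => x^x^U => x^x^x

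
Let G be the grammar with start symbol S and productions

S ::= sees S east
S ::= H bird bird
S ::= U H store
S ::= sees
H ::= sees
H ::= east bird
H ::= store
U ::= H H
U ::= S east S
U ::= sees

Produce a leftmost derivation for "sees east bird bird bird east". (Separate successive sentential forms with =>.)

S => sees S east   [S ::= sees S east]
sees S east => sees H bird bird east   [S ::= H bird bird]
sees H bird bird east => sees east bird bird bird east   [H ::= east bird]

S => sees S east => sees H bird bird east => sees east bird bird bird east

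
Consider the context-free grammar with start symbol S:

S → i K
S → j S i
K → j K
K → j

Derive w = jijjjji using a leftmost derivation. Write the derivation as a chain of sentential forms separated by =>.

S=>jSi=>jiKi=>jijKi=>jijjKi=>jijjjKi=>jijjjji

S => jSi   [S → j S i]
jSi => jiKi   [S → i K]
jiKi => jijKi   [K → j K]
jijKi => jijjKi   [K → j K]
jijjKi => jijjjKi   [K → j K]
jijjjKi => jijjjji   [K → j]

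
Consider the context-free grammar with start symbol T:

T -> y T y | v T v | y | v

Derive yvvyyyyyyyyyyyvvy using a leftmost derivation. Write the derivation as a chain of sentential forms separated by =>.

T => yTy => yvTvy => yvvTvvy => yvvyTyvvy => yvvyyTyyvvy => yvvyyyTyyyvvy => yvvyyyyTyyyyvvy => yvvyyyyyTyyyyyvvy => yvvyyyyyyyyyyyvvy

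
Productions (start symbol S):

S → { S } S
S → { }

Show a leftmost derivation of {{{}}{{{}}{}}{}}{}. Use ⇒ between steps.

S⇒{S}S⇒{{S}S}S⇒{{{}}S}S⇒{{{}}{S}S}S⇒{{{}}{{S}S}S}S⇒{{{}}{{{}}S}S}S⇒{{{}}{{{}}{}}S}S⇒{{{}}{{{}}{}}{}}S⇒{{{}}{{{}}{}}{}}{}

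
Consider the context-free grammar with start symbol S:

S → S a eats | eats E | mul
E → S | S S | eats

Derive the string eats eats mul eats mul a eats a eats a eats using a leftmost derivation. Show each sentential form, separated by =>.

S => S a eats => S a eats a eats => eats E a eats a eats => eats S a eats a eats => eats S a eats a eats a eats => eats eats E a eats a eats a eats => eats eats S S a eats a eats a eats => eats eats mul S a eats a eats a eats => eats eats mul eats E a eats a eats a eats => eats eats mul eats S a eats a eats a eats => eats eats mul eats mul a eats a eats a eats

S => S a eats   [S → S a eats]
S a eats => S a eats a eats   [S → S a eats]
S a eats a eats => eats E a eats a eats   [S → eats E]
eats E a eats a eats => eats S a eats a eats   [E → S]
eats S a eats a eats => eats S a eats a eats a eats   [S → S a eats]
eats S a eats a eats a eats => eats eats E a eats a eats a eats   [S → eats E]
eats eats E a eats a eats a eats => eats eats S S a eats a eats a eats   [E → S S]
eats eats S S a eats a eats a eats => eats eats mul S a eats a eats a eats   [S → mul]
eats eats mul S a eats a eats a eats => eats eats mul eats E a eats a eats a eats   [S → eats E]
eats eats mul eats E a eats a eats a eats => eats eats mul eats S a eats a eats a eats   [E → S]
eats eats mul eats S a eats a eats a eats => eats eats mul eats mul a eats a eats a eats   [S → mul]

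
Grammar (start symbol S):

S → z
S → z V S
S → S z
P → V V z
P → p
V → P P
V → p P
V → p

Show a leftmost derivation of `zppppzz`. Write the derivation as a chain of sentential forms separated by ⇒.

S⇒zVS⇒zPPS⇒zpPS⇒zpVVzS⇒zpPPVzS⇒zppPVzS⇒zpppVzS⇒zppppzS⇒zppppzz

S ⇒ zVS   [S → z V S]
zVS ⇒ zPPS   [V → P P]
zPPS ⇒ zpPS   [P → p]
zpPS ⇒ zpVVzS   [P → V V z]
zpVVzS ⇒ zpPPVzS   [V → P P]
zpPPVzS ⇒ zppPVzS   [P → p]
zppPVzS ⇒ zpppVzS   [P → p]
zpppVzS ⇒ zppppzS   [V → p]
zppppzS ⇒ zppppzz   [S → z]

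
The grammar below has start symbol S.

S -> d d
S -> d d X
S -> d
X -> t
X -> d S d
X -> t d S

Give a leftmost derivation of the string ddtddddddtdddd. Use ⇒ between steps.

S ⇒ ddX ⇒ ddtdS ⇒ ddtdddX ⇒ ddtddddSd ⇒ ddtddddddXd ⇒ ddtddddddtdSd ⇒ ddtddddddtdddd

S ⇒ ddX   [S -> d d X]
ddX ⇒ ddtdS   [X -> t d S]
ddtdS ⇒ ddtdddX   [S -> d d X]
ddtdddX ⇒ ddtddddSd   [X -> d S d]
ddtddddSd ⇒ ddtddddddXd   [S -> d d X]
ddtddddddXd ⇒ ddtddddddtdSd   [X -> t d S]
ddtddddddtdSd ⇒ ddtddddddtdddd   [S -> d d]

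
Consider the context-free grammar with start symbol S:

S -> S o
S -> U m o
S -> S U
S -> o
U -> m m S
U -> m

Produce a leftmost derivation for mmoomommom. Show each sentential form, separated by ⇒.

S ⇒ SU ⇒ SUU ⇒ UmoUU ⇒ mmSmoUU ⇒ mmSomoUU ⇒ mmoomoUU ⇒ mmoomommSU ⇒ mmoomommoU ⇒ mmoomommom

S ⇒ SU   [S -> S U]
SU ⇒ SUU   [S -> S U]
SUU ⇒ UmoUU   [S -> U m o]
UmoUU ⇒ mmSmoUU   [U -> m m S]
mmSmoUU ⇒ mmSomoUU   [S -> S o]
mmSomoUU ⇒ mmoomoUU   [S -> o]
mmoomoUU ⇒ mmoomommSU   [U -> m m S]
mmoomommSU ⇒ mmoomommoU   [S -> o]
mmoomommoU ⇒ mmoomommom   [U -> m]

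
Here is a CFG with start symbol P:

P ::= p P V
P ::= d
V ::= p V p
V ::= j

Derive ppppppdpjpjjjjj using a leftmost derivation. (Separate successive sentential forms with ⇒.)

P⇒pPV⇒ppPVV⇒pppPVVV⇒ppppPVVVV⇒pppppPVVVVV⇒ppppppPVVVVVV⇒ppppppdVVVVVV⇒ppppppdpVpVVVVV⇒ppppppdpjpVVVVV⇒ppppppdpjpjVVVV⇒ppppppdpjpjjVVV⇒ppppppdpjpjjjVV⇒ppppppdpjpjjjjV⇒ppppppdpjpjjjjj

P ⇒ pPV   [P ::= p P V]
pPV ⇒ ppPVV   [P ::= p P V]
ppPVV ⇒ pppPVVV   [P ::= p P V]
pppPVVV ⇒ ppppPVVVV   [P ::= p P V]
ppppPVVVV ⇒ pppppPVVVVV   [P ::= p P V]
pppppPVVVVV ⇒ ppppppPVVVVVV   [P ::= p P V]
ppppppPVVVVVV ⇒ ppppppdVVVVVV   [P ::= d]
ppppppdVVVVVV ⇒ ppppppdpVpVVVVV   [V ::= p V p]
ppppppdpVpVVVVV ⇒ ppppppdpjpVVVVV   [V ::= j]
ppppppdpjpVVVVV ⇒ ppppppdpjpjVVVV   [V ::= j]
ppppppdpjpjVVVV ⇒ ppppppdpjpjjVVV   [V ::= j]
ppppppdpjpjjVVV ⇒ ppppppdpjpjjjVV   [V ::= j]
ppppppdpjpjjjVV ⇒ ppppppdpjpjjjjV   [V ::= j]
ppppppdpjpjjjjV ⇒ ppppppdpjpjjjjj   [V ::= j]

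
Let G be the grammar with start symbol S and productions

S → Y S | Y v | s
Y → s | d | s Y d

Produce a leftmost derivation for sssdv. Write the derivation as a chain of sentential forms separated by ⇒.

S⇒YS⇒sS⇒sYv⇒ssYdv⇒sssdv

S ⇒ YS   [S → Y S]
YS ⇒ sS   [Y → s]
sS ⇒ sYv   [S → Y v]
sYv ⇒ ssYdv   [Y → s Y d]
ssYdv ⇒ sssdv   [Y → s]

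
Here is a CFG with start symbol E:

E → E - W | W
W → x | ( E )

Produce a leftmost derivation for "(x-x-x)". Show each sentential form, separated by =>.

E => W => (E) => (E-W) => (E-W-W) => (W-W-W) => (x-W-W) => (x-x-W) => (x-x-x)

E => W   [E → W]
W => (E)   [W → ( E )]
(E) => (E-W)   [E → E - W]
(E-W) => (E-W-W)   [E → E - W]
(E-W-W) => (W-W-W)   [E → W]
(W-W-W) => (x-W-W)   [W → x]
(x-W-W) => (x-x-W)   [W → x]
(x-x-W) => (x-x-x)   [W → x]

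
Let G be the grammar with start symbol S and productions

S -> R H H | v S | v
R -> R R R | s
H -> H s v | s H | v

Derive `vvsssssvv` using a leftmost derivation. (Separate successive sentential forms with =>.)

S => vS => vvS => vvRHH => vvRRRHH => vvsRRHH => vvsRRRRHH => vvssRRRHH => vvsssRRHH => vvssssRHH => vvsssssHH => vvsssssvH => vvsssssvv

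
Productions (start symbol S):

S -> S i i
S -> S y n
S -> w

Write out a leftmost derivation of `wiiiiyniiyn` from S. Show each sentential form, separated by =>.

S => Syn   [S -> S y n]
Syn => Siiyn   [S -> S i i]
Siiyn => Syniiyn   [S -> S y n]
Syniiyn => Siiyniiyn   [S -> S i i]
Siiyniiyn => Siiiiyniiyn   [S -> S i i]
Siiiiyniiyn => wiiiiyniiyn   [S -> w]

S => Syn => Siiyn => Syniiyn => Siiyniiyn => Siiiiyniiyn => wiiiiyniiyn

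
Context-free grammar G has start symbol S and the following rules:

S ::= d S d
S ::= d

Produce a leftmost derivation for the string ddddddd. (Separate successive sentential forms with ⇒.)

S ⇒ dSd ⇒ ddSdd ⇒ dddSddd ⇒ ddddddd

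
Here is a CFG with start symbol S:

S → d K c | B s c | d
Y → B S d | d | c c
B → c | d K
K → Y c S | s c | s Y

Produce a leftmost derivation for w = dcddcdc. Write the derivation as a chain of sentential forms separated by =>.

S => dKc   [S → d K c]
dKc => dYcSc   [K → Y c S]
dYcSc => dBSdcSc   [Y → B S d]
dBSdcSc => dcSdcSc   [B → c]
dcSdcSc => dcddcSc   [S → d]
dcddcSc => dcddcdc   [S → d]

S => dKc => dYcSc => dBSdcSc => dcSdcSc => dcddcSc => dcddcdc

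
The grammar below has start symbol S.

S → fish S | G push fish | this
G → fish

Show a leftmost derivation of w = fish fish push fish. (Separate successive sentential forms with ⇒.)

S ⇒ fish S ⇒ fish G push fish ⇒ fish fish push fish

S ⇒ fish S   [S → fish S]
fish S ⇒ fish G push fish   [S → G push fish]
fish G push fish ⇒ fish fish push fish   [G → fish]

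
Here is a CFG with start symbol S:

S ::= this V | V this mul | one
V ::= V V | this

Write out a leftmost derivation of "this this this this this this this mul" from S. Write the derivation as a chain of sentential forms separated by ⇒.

S ⇒ V this mul ⇒ V V this mul ⇒ V V V this mul ⇒ V V V V this mul ⇒ V V V V V this mul ⇒ this V V V V this mul ⇒ this V V V V V this mul ⇒ this this V V V V this mul ⇒ this this this V V V this mul ⇒ this this this this V V this mul ⇒ this this this this this V this mul ⇒ this this this this this this this mul

S ⇒ V this mul   [S ::= V this mul]
V this mul ⇒ V V this mul   [V ::= V V]
V V this mul ⇒ V V V this mul   [V ::= V V]
V V V this mul ⇒ V V V V this mul   [V ::= V V]
V V V V this mul ⇒ V V V V V this mul   [V ::= V V]
V V V V V this mul ⇒ this V V V V this mul   [V ::= this]
this V V V V this mul ⇒ this V V V V V this mul   [V ::= V V]
this V V V V V this mul ⇒ this this V V V V this mul   [V ::= this]
this this V V V V this mul ⇒ this this this V V V this mul   [V ::= this]
this this this V V V this mul ⇒ this this this this V V this mul   [V ::= this]
this this this this V V this mul ⇒ this this this this this V this mul   [V ::= this]
this this this this this V this mul ⇒ this this this this this this this mul   [V ::= this]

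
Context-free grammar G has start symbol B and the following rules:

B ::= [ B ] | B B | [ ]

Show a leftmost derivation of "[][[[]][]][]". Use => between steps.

B => BB => BBB => []BB => [][B]B => [][BB]B => [][[B]B]B => [][[[]]B]B => [][[[]][]]B => [][[[]][]][]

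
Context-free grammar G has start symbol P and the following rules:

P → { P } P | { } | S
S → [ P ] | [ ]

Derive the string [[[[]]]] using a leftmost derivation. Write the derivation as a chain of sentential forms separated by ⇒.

P ⇒ S   [P → S]
S ⇒ [P]   [S → [ P ]]
[P] ⇒ [S]   [P → S]
[S] ⇒ [[P]]   [S → [ P ]]
[[P]] ⇒ [[S]]   [P → S]
[[S]] ⇒ [[[P]]]   [S → [ P ]]
[[[P]]] ⇒ [[[S]]]   [P → S]
[[[S]]] ⇒ [[[[]]]]   [S → [ ]]

P ⇒ S ⇒ [P] ⇒ [S] ⇒ [[P]] ⇒ [[S]] ⇒ [[[P]]] ⇒ [[[S]]] ⇒ [[[[]]]]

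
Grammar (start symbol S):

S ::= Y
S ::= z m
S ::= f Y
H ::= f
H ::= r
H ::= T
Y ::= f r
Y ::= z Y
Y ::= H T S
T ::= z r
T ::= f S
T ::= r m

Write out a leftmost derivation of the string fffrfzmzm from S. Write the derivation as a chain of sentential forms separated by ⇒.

S ⇒ Y   [S ::= Y]
Y ⇒ HTS   [Y ::= H T S]
HTS ⇒ TTS   [H ::= T]
TTS ⇒ fSTS   [T ::= f S]
fSTS ⇒ ffYTS   [S ::= f Y]
ffYTS ⇒ fffrTS   [Y ::= f r]
fffrTS ⇒ fffrfSS   [T ::= f S]
fffrfSS ⇒ fffrfzmS   [S ::= z m]
fffrfzmS ⇒ fffrfzmzm   [S ::= z m]

S ⇒ Y ⇒ HTS ⇒ TTS ⇒ fSTS ⇒ ffYTS ⇒ fffrTS ⇒ fffrfSS ⇒ fffrfzmS ⇒ fffrfzmzm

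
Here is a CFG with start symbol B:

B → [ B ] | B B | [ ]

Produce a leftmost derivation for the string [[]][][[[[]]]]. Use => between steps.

B => BB   [B → B B]
BB => BBB   [B → B B]
BBB => [B]BB   [B → [ B ]]
[B]BB => [[]]BB   [B → [ ]]
[[]]BB => [[]][]B   [B → [ ]]
[[]][]B => [[]][][B]   [B → [ B ]]
[[]][][B] => [[]][][[B]]   [B → [ B ]]
[[]][][[B]] => [[]][][[[B]]]   [B → [ B ]]
[[]][][[[B]]] => [[]][][[[[]]]]   [B → [ ]]

B => BB => BBB => [B]BB => [[]]BB => [[]][]B => [[]][][B] => [[]][][[B]] => [[]][][[[B]]] => [[]][][[[[]]]]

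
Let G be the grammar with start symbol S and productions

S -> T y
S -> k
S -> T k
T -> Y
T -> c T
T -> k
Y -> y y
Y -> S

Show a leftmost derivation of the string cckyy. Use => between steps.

S => Ty => cTy => ccTy => ccYy => ccSy => ccTyy => cckyy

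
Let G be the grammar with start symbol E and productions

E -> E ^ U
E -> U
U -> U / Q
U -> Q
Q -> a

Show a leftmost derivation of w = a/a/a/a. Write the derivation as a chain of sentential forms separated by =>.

E=>U=>U/Q=>U/Q/Q=>U/Q/Q/Q=>Q/Q/Q/Q=>a/Q/Q/Q=>a/a/Q/Q=>a/a/a/Q=>a/a/a/a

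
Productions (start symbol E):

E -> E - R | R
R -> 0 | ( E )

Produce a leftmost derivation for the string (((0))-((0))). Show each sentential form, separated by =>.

E => R   [E -> R]
R => (E)   [R -> ( E )]
(E) => (E-R)   [E -> E - R]
(E-R) => (R-R)   [E -> R]
(R-R) => ((E)-R)   [R -> ( E )]
((E)-R) => ((R)-R)   [E -> R]
((R)-R) => (((E))-R)   [R -> ( E )]
(((E))-R) => (((R))-R)   [E -> R]
(((R))-R) => (((0))-R)   [R -> 0]
(((0))-R) => (((0))-(E))   [R -> ( E )]
(((0))-(E)) => (((0))-(R))   [E -> R]
(((0))-(R)) => (((0))-((E)))   [R -> ( E )]
(((0))-((E))) => (((0))-((R)))   [E -> R]
(((0))-((R))) => (((0))-((0)))   [R -> 0]

E => R => (E) => (E-R) => (R-R) => ((E)-R) => ((R)-R) => (((E))-R) => (((R))-R) => (((0))-R) => (((0))-(E)) => (((0))-(R)) => (((0))-((E))) => (((0))-((R))) => (((0))-((0)))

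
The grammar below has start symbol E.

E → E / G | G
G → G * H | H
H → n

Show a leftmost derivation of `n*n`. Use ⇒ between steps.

E⇒G⇒G*H⇒H*H⇒n*H⇒n*n

E ⇒ G   [E → G]
G ⇒ G*H   [G → G * H]
G*H ⇒ H*H   [G → H]
H*H ⇒ n*H   [H → n]
n*H ⇒ n*n   [H → n]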